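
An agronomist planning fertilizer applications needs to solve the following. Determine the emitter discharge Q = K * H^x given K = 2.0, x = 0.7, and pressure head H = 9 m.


Q = K * H^x
  = 2.0 * 9^0.7
  = 2.0 * 4.6555
  = 9.31 L/h


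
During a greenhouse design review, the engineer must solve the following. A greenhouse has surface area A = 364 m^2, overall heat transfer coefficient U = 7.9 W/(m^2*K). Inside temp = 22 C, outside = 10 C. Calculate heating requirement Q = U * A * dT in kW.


dT = 22 - (10) = 12 K
Q = U * A * dT
  = 7.9 * 364 * 12
  = 34507.20 W = 34.51 kW


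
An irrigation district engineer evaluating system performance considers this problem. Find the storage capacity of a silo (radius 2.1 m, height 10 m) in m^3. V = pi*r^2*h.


V = pi * r^2 * h
  = pi * 2.1^2 * 10
  = pi * 4.41 * 10
  = 138.54 m^3


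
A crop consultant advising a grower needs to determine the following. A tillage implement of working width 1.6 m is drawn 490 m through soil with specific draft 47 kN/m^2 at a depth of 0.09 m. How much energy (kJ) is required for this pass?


E = k * d * w * L
  = 47 * 0.09 * 1.6 * 490
  = 3316.32 kJ


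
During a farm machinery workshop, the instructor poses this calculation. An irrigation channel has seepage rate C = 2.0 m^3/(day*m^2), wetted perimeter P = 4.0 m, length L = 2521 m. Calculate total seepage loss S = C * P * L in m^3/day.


S = C * P * L
  = 2.0 * 4.0 * 2521
  = 20168 m^3/day


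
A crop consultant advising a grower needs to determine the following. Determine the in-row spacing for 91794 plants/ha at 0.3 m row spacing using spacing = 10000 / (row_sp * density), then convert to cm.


spacing = 10000 / (row_sp * density)
        = 10000 / (0.3 * 91794)
        = 10000 / 27538.20
        = 0.36313 m = 36.31 cm


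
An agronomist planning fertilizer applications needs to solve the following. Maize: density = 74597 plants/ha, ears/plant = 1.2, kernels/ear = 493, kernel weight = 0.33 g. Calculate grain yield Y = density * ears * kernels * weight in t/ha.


Y = density * ears * kernels * kw
  = 74597 * 1.2 * 493 * 0.33 g/ha
  = 14563423.12 g/ha
  = 14563.42 kg/ha = 14.56 t/ha


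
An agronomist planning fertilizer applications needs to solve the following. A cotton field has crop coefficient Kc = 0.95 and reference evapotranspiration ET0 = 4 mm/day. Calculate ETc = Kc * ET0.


ETc = Kc * ET0
    = 0.95 * 4
    = 3.80 mm/day


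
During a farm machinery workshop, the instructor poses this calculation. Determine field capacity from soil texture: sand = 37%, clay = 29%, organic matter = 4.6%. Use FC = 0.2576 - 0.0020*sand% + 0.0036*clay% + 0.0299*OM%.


FC = 0.2576 - 0.0020*37 + 0.0036*29 + 0.0299*4.6
   = 0.2576 - 0.0740 + 0.1044 + 0.1375
   = 0.4255


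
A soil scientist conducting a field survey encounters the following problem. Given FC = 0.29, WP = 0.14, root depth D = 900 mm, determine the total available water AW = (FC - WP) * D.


AW = (FC - WP) * D
   = (0.29 - 0.14) * 900
   = 0.15 * 900
   = 135 mm


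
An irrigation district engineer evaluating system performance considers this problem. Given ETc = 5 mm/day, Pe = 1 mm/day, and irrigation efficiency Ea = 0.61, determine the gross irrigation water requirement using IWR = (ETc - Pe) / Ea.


IWR = (ETc - Pe) / Ea
    = (5 - 1) / 0.61
    = 4 / 0.61
    = 6.56 mm/day


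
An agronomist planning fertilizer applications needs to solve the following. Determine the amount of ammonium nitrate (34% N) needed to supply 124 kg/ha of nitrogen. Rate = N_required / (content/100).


Rate = N_required / (N_content / 100)
     = 124 / (34 / 100)
     = 124 / 0.34
     = 364.71 kg/ha


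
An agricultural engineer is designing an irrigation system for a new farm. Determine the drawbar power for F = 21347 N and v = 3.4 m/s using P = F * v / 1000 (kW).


P = F * v / 1000
  = 21347 * 3.4 / 1000
  = 72579.80 / 1000
  = 72.58 kW


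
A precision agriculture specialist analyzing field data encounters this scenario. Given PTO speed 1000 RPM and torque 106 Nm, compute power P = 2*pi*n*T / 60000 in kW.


P = 2*pi*n*T / 60000
  = 2*pi * 1000 * 106 / 60000
  = 666017.64 / 60000
  = 11.10 kW


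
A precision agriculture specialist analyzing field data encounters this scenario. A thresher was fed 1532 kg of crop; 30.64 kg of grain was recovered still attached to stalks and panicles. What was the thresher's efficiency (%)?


eta = (total - unthreshed) / total * 100
    = (1532 - 30.64) / 1532 * 100
    = 1501.36 / 1532 * 100
    = 98%


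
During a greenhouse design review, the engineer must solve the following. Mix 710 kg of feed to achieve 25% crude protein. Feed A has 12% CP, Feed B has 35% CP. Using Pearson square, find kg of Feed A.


parts_A = CP_b - target = 35 - 25 = 10
parts_B = target - CP_a = 25 - 12 = 13
total_parts = 10 + 13 = 23
Feed A = 710 * 10 / 23 = 308.70 kg
Feed B = 710 * 13 / 23 = 401.30 kg

308.70 kg


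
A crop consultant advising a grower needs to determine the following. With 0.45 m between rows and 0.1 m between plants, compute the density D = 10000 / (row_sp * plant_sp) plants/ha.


D = 10000 / (row_sp * plant_sp)
  = 10000 / (0.45 * 0.1)
  = 10000 / 0.0450
  = 222222.22 plants/ha


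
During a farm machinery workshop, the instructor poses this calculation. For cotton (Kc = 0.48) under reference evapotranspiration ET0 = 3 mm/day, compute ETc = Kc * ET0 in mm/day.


ETc = Kc * ET0
    = 0.48 * 3
    = 1.44 mm/day


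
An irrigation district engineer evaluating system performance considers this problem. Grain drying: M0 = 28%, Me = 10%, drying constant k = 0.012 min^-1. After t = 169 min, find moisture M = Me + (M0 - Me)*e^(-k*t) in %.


M = Me + (M0 - Me) * e^(-k*t)
  = 10 + (28 - 10) * e^(-0.012*169)
  = 10 + 18 * e^(-2.028)
  = 10 + 18 * 0.13160
  = 10 + 2.3688
  = 12.37%


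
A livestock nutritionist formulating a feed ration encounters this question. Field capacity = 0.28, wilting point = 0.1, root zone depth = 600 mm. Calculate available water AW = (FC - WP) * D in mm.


AW = (FC - WP) * D
   = (0.28 - 0.1) * 600
   = 0.18 * 600
   = 108 mm


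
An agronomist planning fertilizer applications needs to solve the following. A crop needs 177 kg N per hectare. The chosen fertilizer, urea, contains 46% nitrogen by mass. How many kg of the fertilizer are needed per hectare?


Rate = N_required / (N_content / 100)
     = 177 / (46 / 100)
     = 177 / 0.46
     = 384.78 kg/ha


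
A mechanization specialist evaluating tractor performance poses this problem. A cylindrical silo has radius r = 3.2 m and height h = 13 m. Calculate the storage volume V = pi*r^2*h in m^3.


V = pi * r^2 * h
  = pi * 3.2^2 * 13
  = pi * 10.24 * 13
  = 418.21 m^3


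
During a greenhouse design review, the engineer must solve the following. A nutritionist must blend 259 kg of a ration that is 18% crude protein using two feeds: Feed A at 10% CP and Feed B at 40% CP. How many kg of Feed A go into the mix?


parts_A = CP_b - target = 40 - 18 = 22
parts_B = target - CP_a = 18 - 10 = 8
total_parts = 22 + 8 = 30
Feed A = 259 * 22 / 30 = 189.93 kg
Feed B = 259 * 8 / 30 = 69.07 kg

189.93 kg


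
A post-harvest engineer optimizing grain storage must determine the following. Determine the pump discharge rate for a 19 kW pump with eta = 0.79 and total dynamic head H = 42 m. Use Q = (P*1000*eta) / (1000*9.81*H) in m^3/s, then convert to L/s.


Q = (P * 1000 * eta) / (rho * g * H)
  = (19 * 1000 * 0.79) / (1000 * 9.81 * 42)
  = 15010 / 412020
  = 0.03643 m^3/s = 36.43 L/s


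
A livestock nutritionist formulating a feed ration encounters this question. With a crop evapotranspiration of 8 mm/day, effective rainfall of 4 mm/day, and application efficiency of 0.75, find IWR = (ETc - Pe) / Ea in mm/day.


IWR = (ETc - Pe) / Ea
    = (8 - 4) / 0.75
    = 4 / 0.75
    = 5.33 mm/day


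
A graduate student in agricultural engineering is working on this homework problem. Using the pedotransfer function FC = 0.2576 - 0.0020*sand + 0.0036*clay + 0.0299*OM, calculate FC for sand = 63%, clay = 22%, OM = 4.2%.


FC = 0.2576 - 0.0020*63 + 0.0036*22 + 0.0299*4.2
   = 0.2576 - 0.1260 + 0.0792 + 0.1256
   = 0.3364


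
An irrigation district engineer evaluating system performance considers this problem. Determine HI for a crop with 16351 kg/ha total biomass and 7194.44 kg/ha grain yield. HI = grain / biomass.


HI = grain_yield / biomass
   = 7194.44 / 16351
   = 0.44


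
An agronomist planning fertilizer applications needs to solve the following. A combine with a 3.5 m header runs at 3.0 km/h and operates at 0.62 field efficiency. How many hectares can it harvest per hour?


C = w * v * eta_f / 10
  = 3.5 * 3.0 * 0.62 / 10
  = 6.51 / 10
  = 0.65 ha/h


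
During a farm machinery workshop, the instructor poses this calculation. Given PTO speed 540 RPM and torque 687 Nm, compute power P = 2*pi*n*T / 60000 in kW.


P = 2*pi*n*T / 60000
  = 2*pi * 540 * 687 / 60000
  = 2330936.09 / 60000
  = 38.85 kW


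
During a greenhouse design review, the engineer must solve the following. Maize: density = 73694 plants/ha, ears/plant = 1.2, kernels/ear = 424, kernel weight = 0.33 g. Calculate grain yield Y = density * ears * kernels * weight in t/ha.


Y = density * ears * kernels * kw
  = 73694 * 1.2 * 424 * 0.33 g/ha
  = 12373517.38 g/ha
  = 12373.52 kg/ha = 12.37 t/ha


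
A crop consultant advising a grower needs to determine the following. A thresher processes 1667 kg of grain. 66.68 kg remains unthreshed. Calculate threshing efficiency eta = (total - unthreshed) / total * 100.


eta = (total - unthreshed) / total * 100
    = (1667 - 66.68) / 1667 * 100
    = 1600.32 / 1667 * 100
    = 96%


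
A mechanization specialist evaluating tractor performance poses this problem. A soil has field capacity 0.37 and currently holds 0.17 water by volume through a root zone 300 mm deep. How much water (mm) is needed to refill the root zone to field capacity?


SMD = (FC - theta) * D
    = (0.37 - 0.17) * 300
    = 0.200 * 300
    = 60 mm


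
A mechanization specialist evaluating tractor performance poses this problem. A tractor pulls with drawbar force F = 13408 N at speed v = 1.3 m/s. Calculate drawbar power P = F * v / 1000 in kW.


P = F * v / 1000
  = 13408 * 1.3 / 1000
  = 17430.40 / 1000
  = 17.43 kW


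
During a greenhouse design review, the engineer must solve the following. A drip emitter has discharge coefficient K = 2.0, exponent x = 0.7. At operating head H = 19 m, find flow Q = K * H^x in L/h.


Q = K * H^x
  = 2.0 * 19^0.7
  = 2.0 * 7.8547
  = 15.71 L/h


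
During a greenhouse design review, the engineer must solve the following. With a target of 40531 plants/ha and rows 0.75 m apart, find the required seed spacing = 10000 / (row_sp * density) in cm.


spacing = 10000 / (row_sp * density)
        = 10000 / (0.75 * 40531)
        = 10000 / 30398.25
        = 0.32897 m = 32.90 cm


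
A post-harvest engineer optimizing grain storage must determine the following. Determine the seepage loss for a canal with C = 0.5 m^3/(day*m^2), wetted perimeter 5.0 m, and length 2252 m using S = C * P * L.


S = C * P * L
  = 0.5 * 5.0 * 2252
  = 5630 m^3/day


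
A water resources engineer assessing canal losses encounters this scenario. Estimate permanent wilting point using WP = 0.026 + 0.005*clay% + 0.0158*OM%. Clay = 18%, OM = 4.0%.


WP = 0.026 + 0.005*18 + 0.0158*4.0
   = 0.026 + 0.0900 + 0.0632
   = 0.1792


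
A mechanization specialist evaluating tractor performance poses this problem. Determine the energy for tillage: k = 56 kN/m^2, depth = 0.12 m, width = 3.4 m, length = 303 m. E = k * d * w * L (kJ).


E = k * d * w * L
  = 56 * 0.12 * 3.4 * 303
  = 6922.94 kJ


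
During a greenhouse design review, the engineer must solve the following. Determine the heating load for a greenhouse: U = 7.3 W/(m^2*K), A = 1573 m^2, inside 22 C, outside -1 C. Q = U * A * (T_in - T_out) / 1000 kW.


dT = 22 - (-1) = 23 K
Q = U * A * dT
  = 7.3 * 1573 * 23
  = 264106.70 W = 264.11 kW


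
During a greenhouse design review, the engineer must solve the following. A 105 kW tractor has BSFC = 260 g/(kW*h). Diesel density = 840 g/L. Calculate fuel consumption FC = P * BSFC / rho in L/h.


FC = P * BSFC / rho_fuel
   = 105 * 260 / 840
   = 27300 / 840
   = 32.50 L/h


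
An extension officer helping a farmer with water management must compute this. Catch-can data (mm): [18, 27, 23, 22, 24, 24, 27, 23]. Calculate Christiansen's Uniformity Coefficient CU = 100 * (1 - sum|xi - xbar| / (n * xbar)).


xbar = 188 / 8 = 23.500
sum|xi - xbar| = 16
CU = 100 * (1 - 16 / (8 * 23.500))
   = 100 * (1 - 0.0851)
   = 91.49%


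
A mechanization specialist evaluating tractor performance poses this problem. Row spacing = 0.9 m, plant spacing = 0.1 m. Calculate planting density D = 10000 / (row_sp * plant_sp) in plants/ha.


D = 10000 / (row_sp * plant_sp)
  = 10000 / (0.9 * 0.1)
  = 10000 / 0.0900
  = 111111.11 plants/ha


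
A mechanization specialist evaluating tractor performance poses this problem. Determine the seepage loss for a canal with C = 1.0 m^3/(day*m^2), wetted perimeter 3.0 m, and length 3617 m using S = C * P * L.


S = C * P * L
  = 1.0 * 3.0 * 3617
  = 10851 m^3/day


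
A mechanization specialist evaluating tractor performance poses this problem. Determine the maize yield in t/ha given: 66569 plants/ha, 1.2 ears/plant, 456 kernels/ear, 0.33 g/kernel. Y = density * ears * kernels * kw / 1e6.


Y = density * ears * kernels * kw
  = 66569 * 1.2 * 456 * 0.33 g/ha
  = 12020763.74 g/ha
  = 12020.76 kg/ha = 12.02 t/ha


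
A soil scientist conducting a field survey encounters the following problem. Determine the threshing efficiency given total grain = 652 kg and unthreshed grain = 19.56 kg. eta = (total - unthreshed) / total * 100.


eta = (total - unthreshed) / total * 100
    = (652 - 19.56) / 652 * 100
    = 632.44 / 652 * 100
    = 97%


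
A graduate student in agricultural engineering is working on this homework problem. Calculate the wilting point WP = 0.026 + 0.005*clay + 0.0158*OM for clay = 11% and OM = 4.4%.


WP = 0.026 + 0.005*11 + 0.0158*4.4
   = 0.026 + 0.0550 + 0.0695
   = 0.1505


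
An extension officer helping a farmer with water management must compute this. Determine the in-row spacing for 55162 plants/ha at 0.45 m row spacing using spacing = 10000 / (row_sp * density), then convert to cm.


spacing = 10000 / (row_sp * density)
        = 10000 / (0.45 * 55162)
        = 10000 / 24822.90
        = 0.40285 m = 40.29 cm


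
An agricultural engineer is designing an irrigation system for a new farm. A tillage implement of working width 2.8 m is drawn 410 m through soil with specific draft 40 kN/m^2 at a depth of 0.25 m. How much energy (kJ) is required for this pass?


E = k * d * w * L
  = 40 * 0.25 * 2.8 * 410
  = 11480 kJ


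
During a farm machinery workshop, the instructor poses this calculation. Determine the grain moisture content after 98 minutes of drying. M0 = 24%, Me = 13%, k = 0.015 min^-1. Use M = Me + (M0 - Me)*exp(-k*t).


M = Me + (M0 - Me) * e^(-k*t)
  = 13 + (24 - 13) * e^(-0.015*98)
  = 13 + 11 * e^(-1.470)
  = 13 + 11 * 0.22993
  = 13 + 2.5292
  = 15.53%


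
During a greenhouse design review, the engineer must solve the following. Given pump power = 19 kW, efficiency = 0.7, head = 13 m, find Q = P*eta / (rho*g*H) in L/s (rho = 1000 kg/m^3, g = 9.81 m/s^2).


Q = (P * 1000 * eta) / (rho * g * H)
  = (19 * 1000 * 0.7) / (1000 * 9.81 * 13)
  = 13300 / 127530
  = 0.10429 m^3/s = 104.29 L/s


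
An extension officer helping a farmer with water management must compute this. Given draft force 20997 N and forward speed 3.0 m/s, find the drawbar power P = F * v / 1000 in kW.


P = F * v / 1000
  = 20997 * 3.0 / 1000
  = 62991 / 1000
  = 62.99 kW


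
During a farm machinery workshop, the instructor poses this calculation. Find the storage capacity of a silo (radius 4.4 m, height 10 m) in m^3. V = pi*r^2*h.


V = pi * r^2 * h
  = pi * 4.4^2 * 10
  = pi * 19.36 * 10
  = 608.21 m^3


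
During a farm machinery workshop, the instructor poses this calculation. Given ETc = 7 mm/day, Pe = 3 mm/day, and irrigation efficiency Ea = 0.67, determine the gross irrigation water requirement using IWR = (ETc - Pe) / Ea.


IWR = (ETc - Pe) / Ea
    = (7 - 3) / 0.67
    = 4 / 0.67
    = 5.97 mm/day


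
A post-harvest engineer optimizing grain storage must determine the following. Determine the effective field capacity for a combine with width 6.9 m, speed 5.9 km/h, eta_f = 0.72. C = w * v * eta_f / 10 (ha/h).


C = w * v * eta_f / 10
  = 6.9 * 5.9 * 0.72 / 10
  = 29.31 / 10
  = 2.93 ha/h


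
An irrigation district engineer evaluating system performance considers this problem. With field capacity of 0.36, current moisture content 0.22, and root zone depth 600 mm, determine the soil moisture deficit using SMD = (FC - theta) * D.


SMD = (FC - theta) * D
    = (0.36 - 0.22) * 600
    = 0.140 * 600
    = 84 mm


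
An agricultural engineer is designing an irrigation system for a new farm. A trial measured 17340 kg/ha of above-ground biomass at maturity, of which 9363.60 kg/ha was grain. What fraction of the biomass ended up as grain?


HI = grain_yield / biomass
   = 9363.60 / 17340
   = 0.54


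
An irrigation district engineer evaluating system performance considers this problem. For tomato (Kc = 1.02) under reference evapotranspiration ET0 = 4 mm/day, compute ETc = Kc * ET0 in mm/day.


ETc = Kc * ET0
    = 1.02 * 4
    = 4.08 mm/day


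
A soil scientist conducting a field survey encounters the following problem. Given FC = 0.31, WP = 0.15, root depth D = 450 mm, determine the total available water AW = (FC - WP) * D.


AW = (FC - WP) * D
   = (0.31 - 0.15) * 450
   = 0.16 * 450
   = 72 mm


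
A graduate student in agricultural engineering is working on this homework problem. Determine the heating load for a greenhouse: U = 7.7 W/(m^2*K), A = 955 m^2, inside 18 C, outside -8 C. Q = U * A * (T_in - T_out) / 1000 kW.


dT = 18 - (-8) = 26 K
Q = U * A * dT
  = 7.7 * 955 * 26
  = 191191 W = 191.19 kW


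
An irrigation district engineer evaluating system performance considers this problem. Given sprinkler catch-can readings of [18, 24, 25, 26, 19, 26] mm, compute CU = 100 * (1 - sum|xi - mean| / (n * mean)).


xbar = 138 / 6 = 23
sum|xi - xbar| = 18
CU = 100 * (1 - 18 / (6 * 23))
   = 100 * (1 - 0.1304)
   = 86.96%


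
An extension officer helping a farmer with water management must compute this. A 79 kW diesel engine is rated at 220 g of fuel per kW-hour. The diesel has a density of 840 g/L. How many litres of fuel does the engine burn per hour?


FC = P * BSFC / rho_fuel
   = 79 * 220 / 840
   = 17380 / 840
   = 20.69 L/h


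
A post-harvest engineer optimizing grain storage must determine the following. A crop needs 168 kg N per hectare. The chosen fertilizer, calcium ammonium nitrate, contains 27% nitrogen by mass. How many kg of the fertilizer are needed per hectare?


Rate = N_required / (N_content / 100)
     = 168 / (27 / 100)
     = 168 / 0.27
     = 622.22 kg/ha


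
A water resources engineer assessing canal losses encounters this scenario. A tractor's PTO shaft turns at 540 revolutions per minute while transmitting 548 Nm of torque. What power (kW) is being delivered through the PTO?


P = 2*pi*n*T / 60000
  = 2*pi * 540 * 548 / 60000
  = 1859320.20 / 60000
  = 30.99 kW


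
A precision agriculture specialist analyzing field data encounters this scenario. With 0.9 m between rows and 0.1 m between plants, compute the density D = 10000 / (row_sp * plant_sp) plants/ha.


D = 10000 / (row_sp * plant_sp)
  = 10000 / (0.9 * 0.1)
  = 10000 / 0.0900
  = 111111.11 plants/ha


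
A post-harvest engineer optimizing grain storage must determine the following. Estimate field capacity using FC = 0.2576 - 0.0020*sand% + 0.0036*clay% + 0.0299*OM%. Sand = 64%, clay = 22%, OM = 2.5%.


FC = 0.2576 - 0.0020*64 + 0.0036*22 + 0.0299*2.5
   = 0.2576 - 0.1280 + 0.0792 + 0.0748
   = 0.2836


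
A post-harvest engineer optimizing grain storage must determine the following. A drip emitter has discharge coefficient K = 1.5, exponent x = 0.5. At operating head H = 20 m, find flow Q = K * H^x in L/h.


Q = K * H^x
  = 1.5 * 20^0.5
  = 1.5 * 4.4721
  = 6.71 L/h


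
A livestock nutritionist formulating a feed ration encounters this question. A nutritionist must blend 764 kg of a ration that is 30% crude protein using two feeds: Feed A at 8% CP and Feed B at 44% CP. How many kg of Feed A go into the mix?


parts_A = CP_b - target = 44 - 30 = 14
parts_B = target - CP_a = 30 - 8 = 22
total_parts = 14 + 22 = 36
Feed A = 764 * 14 / 36 = 297.11 kg
Feed B = 764 * 22 / 36 = 466.89 kg

297.11 kg


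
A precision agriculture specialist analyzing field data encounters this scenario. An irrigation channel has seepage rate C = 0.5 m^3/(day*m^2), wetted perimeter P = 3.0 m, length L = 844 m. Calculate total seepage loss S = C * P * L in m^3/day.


S = C * P * L
  = 0.5 * 3.0 * 844
  = 1266 m^3/day


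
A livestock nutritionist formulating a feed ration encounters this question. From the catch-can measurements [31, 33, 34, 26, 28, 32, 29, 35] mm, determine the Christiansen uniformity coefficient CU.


xbar = 248 / 8 = 31
sum|xi - xbar| = 20
CU = 100 * (1 - 20 / (8 * 31))
   = 100 * (1 - 0.0806)
   = 91.94%


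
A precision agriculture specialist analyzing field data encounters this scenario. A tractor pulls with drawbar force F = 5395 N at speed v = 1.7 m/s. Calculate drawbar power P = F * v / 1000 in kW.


P = F * v / 1000
  = 5395 * 1.7 / 1000
  = 9171.50 / 1000
  = 9.17 kW


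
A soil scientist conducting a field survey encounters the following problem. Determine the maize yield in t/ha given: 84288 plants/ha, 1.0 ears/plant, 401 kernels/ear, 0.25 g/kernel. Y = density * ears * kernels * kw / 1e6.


Y = density * ears * kernels * kw
  = 84288 * 1.0 * 401 * 0.25 g/ha
  = 8449872 g/ha
  = 8449.87 kg/ha = 8.45 t/ha


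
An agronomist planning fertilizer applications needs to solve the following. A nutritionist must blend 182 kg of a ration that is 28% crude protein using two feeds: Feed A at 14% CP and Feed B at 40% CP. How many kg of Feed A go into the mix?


parts_A = CP_b - target = 40 - 28 = 12
parts_B = target - CP_a = 28 - 14 = 14
total_parts = 12 + 14 = 26
Feed A = 182 * 12 / 26 = 84 kg
Feed B = 182 * 14 / 26 = 98 kg

84 kg


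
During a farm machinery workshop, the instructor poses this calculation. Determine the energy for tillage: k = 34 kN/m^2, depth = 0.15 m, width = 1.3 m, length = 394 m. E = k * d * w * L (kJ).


E = k * d * w * L
  = 34 * 0.15 * 1.3 * 394
  = 2612.22 kJ


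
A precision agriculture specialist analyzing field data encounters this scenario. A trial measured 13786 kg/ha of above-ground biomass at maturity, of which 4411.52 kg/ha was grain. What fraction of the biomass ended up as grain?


HI = grain_yield / biomass
   = 4411.52 / 13786
   = 0.32


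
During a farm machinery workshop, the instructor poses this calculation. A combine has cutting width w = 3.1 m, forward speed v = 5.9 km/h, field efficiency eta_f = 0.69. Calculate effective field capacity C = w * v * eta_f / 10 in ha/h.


C = w * v * eta_f / 10
  = 3.1 * 5.9 * 0.69 / 10
  = 12.62 / 10
  = 1.26 ha/h


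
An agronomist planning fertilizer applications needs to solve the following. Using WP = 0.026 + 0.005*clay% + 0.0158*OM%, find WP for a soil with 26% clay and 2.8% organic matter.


WP = 0.026 + 0.005*26 + 0.0158*2.8
   = 0.026 + 0.1300 + 0.0442
   = 0.2002


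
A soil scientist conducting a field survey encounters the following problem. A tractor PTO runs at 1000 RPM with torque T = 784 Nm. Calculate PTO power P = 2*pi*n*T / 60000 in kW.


P = 2*pi*n*T / 60000
  = 2*pi * 1000 * 784 / 60000
  = 4926017.28 / 60000
  = 82.10 kW


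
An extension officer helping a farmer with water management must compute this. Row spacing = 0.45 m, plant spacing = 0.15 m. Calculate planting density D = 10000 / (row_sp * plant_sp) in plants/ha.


D = 10000 / (row_sp * plant_sp)
  = 10000 / (0.45 * 0.15)
  = 10000 / 0.0675
  = 148148.15 plants/ha


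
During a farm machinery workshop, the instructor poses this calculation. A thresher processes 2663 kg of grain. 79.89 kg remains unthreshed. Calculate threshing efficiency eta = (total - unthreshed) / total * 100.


eta = (total - unthreshed) / total * 100
    = (2663 - 79.89) / 2663 * 100
    = 2583.11 / 2663 * 100
    = 97%


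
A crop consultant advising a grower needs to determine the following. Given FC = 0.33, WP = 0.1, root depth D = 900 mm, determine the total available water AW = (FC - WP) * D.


AW = (FC - WP) * D
   = (0.33 - 0.1) * 900
   = 0.23 * 900
   = 207 mm


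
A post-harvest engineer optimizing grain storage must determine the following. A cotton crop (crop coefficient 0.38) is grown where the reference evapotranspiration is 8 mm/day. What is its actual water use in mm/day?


ETc = Kc * ET0
    = 0.38 * 8
    = 3.04 mm/day


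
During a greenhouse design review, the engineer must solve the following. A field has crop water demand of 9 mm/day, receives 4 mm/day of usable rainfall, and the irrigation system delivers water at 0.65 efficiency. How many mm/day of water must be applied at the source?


IWR = (ETc - Pe) / Ea
    = (9 - 4) / 0.65
    = 5 / 0.65
    = 7.69 mm/day


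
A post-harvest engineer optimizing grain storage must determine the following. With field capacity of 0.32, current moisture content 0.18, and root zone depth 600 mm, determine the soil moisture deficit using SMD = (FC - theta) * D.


SMD = (FC - theta) * D
    = (0.32 - 0.18) * 600
    = 0.140 * 600
    = 84 mm


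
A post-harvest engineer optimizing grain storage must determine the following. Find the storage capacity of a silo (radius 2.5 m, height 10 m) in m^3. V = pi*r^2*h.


V = pi * r^2 * h
  = pi * 2.5^2 * 10
  = pi * 6.25 * 10
  = 196.35 m^3


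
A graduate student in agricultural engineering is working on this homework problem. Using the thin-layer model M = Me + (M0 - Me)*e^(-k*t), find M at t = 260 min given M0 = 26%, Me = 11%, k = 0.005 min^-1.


M = Me + (M0 - Me) * e^(-k*t)
  = 11 + (26 - 11) * e^(-0.005*260)
  = 11 + 15 * e^(-1.300)
  = 11 + 15 * 0.27253
  = 11 + 4.0880
  = 15.09%


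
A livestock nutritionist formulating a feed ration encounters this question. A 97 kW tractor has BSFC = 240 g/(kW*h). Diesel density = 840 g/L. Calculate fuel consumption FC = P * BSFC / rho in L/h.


FC = P * BSFC / rho_fuel
   = 97 * 240 / 840
   = 23280 / 840
   = 27.71 L/h


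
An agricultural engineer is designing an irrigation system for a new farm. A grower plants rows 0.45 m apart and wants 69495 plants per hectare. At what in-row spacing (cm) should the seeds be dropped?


spacing = 10000 / (row_sp * density)
        = 10000 / (0.45 * 69495)
        = 10000 / 31272.75
        = 0.31977 m = 31.98 cm


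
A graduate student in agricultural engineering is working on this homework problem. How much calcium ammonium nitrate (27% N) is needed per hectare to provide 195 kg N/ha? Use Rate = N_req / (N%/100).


Rate = N_required / (N_content / 100)
     = 195 / (27 / 100)
     = 195 / 0.27
     = 722.22 kg/ha


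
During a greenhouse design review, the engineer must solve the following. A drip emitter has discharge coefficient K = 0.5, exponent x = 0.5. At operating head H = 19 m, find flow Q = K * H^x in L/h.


Q = K * H^x
  = 0.5 * 19^0.5
  = 0.5 * 4.3589
  = 2.18 L/h


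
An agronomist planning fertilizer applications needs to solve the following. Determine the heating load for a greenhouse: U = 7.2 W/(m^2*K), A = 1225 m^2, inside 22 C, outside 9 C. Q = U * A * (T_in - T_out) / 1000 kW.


dT = 22 - (9) = 13 K
Q = U * A * dT
  = 7.2 * 1225 * 13
  = 114660 W = 114.66 kW


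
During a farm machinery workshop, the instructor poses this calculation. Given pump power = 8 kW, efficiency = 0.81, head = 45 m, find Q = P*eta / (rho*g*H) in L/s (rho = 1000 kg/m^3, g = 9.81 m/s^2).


Q = (P * 1000 * eta) / (rho * g * H)
  = (8 * 1000 * 0.81) / (1000 * 9.81 * 45)
  = 6480 / 441450
  = 0.01468 m^3/s = 14.68 L/s


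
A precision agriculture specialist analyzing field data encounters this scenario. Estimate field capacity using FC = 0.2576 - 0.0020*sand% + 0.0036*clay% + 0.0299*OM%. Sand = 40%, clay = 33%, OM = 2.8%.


FC = 0.2576 - 0.0020*40 + 0.0036*33 + 0.0299*2.8
   = 0.2576 - 0.0800 + 0.1188 + 0.0837
   = 0.3801


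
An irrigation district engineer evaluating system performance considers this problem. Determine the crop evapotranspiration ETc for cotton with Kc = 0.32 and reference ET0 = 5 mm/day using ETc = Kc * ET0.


ETc = Kc * ET0
    = 0.32 * 5
    = 1.60 mm/day


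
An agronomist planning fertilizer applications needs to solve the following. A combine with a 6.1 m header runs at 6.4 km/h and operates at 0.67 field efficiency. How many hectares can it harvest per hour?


C = w * v * eta_f / 10
  = 6.1 * 6.4 * 0.67 / 10
  = 26.16 / 10
  = 2.62 ha/h


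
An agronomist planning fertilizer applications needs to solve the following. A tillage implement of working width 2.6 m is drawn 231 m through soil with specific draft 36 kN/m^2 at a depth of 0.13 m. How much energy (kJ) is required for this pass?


E = k * d * w * L
  = 36 * 0.13 * 2.6 * 231
  = 2810.81 kJ


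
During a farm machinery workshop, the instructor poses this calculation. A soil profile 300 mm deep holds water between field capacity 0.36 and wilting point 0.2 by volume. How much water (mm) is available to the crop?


AW = (FC - WP) * D
   = (0.36 - 0.2) * 300
   = 0.16 * 300
   = 48 mm


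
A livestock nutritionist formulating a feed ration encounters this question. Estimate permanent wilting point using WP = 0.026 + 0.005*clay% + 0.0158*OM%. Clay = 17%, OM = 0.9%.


WP = 0.026 + 0.005*17 + 0.0158*0.9
   = 0.026 + 0.0850 + 0.0142
   = 0.1252


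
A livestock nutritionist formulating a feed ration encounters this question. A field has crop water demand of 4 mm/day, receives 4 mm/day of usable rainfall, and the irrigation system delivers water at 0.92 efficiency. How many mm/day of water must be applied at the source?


IWR = (ETc - Pe) / Ea
    = (4 - 4) / 0.92
    = 0 / 0.92
    = 0 mm/day


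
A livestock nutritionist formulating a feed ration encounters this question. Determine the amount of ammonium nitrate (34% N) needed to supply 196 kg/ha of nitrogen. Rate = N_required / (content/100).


Rate = N_required / (N_content / 100)
     = 196 / (34 / 100)
     = 196 / 0.34
     = 576.47 kg/ha


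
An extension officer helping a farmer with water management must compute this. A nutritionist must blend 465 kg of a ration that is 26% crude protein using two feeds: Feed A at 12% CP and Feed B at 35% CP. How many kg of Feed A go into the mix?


parts_A = CP_b - target = 35 - 26 = 9
parts_B = target - CP_a = 26 - 12 = 14
total_parts = 9 + 14 = 23
Feed A = 465 * 9 / 23 = 181.96 kg
Feed B = 465 * 14 / 23 = 283.04 kg

181.96 kg


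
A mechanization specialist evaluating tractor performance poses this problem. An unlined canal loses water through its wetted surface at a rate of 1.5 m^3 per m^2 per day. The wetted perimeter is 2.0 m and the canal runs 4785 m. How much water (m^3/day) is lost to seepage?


S = C * P * L
  = 1.5 * 2.0 * 4785
  = 14355 m^3/day


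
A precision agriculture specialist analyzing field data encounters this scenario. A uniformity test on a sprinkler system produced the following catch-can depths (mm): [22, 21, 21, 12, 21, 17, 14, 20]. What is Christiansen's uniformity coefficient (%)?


xbar = 148 / 8 = 18.500
sum|xi - xbar| = 25
CU = 100 * (1 - 25 / (8 * 18.500))
   = 100 * (1 - 0.1689)
   = 83.11%


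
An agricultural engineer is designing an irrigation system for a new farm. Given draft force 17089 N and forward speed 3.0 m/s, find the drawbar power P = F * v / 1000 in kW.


P = F * v / 1000
  = 17089 * 3.0 / 1000
  = 51267 / 1000
  = 51.27 kW


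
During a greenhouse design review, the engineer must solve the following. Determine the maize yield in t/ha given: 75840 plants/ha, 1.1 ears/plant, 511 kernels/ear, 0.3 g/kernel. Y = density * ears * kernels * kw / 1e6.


Y = density * ears * kernels * kw
  = 75840 * 1.1 * 511 * 0.3 g/ha
  = 12788899.20 g/ha
  = 12788.90 kg/ha = 12.79 t/ha


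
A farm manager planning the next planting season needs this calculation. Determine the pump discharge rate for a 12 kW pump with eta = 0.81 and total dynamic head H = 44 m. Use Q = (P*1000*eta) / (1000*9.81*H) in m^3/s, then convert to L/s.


Q = (P * 1000 * eta) / (rho * g * H)
  = (12 * 1000 * 0.81) / (1000 * 9.81 * 44)
  = 9720 / 431640
  = 0.02252 m^3/s = 22.52 L/s


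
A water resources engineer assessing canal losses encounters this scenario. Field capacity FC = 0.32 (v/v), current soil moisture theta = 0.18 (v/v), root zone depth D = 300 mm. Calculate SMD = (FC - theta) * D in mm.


SMD = (FC - theta) * D
    = (0.32 - 0.18) * 300
    = 0.140 * 300
    = 42 mm


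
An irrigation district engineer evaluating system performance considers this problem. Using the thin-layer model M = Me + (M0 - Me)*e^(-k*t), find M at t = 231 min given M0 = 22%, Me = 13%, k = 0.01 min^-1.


M = Me + (M0 - Me) * e^(-k*t)
  = 13 + (22 - 13) * e^(-0.01*231)
  = 13 + 9 * e^(-2.310)
  = 13 + 9 * 0.09926
  = 13 + 0.8934
  = 13.89%


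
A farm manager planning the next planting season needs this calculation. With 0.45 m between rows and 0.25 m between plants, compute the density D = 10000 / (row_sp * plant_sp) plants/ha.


D = 10000 / (row_sp * plant_sp)
  = 10000 / (0.45 * 0.25)
  = 10000 / 0.1125
  = 88888.89 plants/ha


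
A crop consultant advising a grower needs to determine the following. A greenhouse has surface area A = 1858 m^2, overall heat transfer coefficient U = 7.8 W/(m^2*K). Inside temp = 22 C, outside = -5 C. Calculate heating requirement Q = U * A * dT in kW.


dT = 22 - (-5) = 27 K
Q = U * A * dT
  = 7.8 * 1858 * 27
  = 391294.80 W = 391.29 kW


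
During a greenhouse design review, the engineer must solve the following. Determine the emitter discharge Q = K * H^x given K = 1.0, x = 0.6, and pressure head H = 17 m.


Q = K * H^x
  = 1.0 * 17^0.6
  = 1.0 * 5.4736
  = 5.47 L/h


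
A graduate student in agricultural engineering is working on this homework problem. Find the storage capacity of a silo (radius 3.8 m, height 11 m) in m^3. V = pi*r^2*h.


V = pi * r^2 * h
  = pi * 3.8^2 * 11
  = pi * 14.44 * 11
  = 499.01 m^3


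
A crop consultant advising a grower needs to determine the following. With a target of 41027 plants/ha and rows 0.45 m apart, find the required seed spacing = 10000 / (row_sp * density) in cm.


spacing = 10000 / (row_sp * density)
        = 10000 / (0.45 * 41027)
        = 10000 / 18462.15
        = 0.54165 m = 54.16 cm


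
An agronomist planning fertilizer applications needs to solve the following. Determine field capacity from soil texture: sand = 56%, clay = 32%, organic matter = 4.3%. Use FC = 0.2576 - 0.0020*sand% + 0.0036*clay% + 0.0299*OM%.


FC = 0.2576 - 0.0020*56 + 0.0036*32 + 0.0299*4.3
   = 0.2576 - 0.1120 + 0.1152 + 0.1286
   = 0.3894


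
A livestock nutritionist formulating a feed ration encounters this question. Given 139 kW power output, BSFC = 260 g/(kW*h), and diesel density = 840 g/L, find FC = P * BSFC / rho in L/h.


FC = P * BSFC / rho_fuel
   = 139 * 260 / 840
   = 36140 / 840
   = 43.02 L/h


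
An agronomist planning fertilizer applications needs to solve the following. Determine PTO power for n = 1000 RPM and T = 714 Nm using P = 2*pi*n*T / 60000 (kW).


P = 2*pi*n*T / 60000
  = 2*pi * 1000 * 714 / 60000
  = 4486194.31 / 60000
  = 74.77 kW


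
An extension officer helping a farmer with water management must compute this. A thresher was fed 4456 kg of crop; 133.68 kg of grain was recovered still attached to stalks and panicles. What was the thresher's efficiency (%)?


eta = (total - unthreshed) / total * 100
    = (4456 - 133.68) / 4456 * 100
    = 4322.32 / 4456 * 100
    = 97%


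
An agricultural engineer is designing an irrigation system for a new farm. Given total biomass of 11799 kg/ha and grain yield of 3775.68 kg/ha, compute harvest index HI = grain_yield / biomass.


HI = grain_yield / biomass
   = 3775.68 / 11799
   = 0.32


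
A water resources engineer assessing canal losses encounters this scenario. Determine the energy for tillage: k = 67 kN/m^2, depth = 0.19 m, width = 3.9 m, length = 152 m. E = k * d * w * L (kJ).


E = k * d * w * L
  = 67 * 0.19 * 3.9 * 152
  = 7546.34 kJ


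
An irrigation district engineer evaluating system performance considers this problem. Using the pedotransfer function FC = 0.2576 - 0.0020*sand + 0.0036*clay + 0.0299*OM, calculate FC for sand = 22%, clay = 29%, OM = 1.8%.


FC = 0.2576 - 0.0020*22 + 0.0036*29 + 0.0299*1.8
   = 0.2576 - 0.0440 + 0.1044 + 0.0538
   = 0.3718


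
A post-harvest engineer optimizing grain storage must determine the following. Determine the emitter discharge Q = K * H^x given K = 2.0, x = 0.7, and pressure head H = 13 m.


Q = K * H^x
  = 2.0 * 13^0.7
  = 2.0 * 6.0223
  = 12.04 L/h


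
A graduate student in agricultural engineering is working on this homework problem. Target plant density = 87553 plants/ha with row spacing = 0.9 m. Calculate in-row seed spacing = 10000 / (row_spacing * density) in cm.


spacing = 10000 / (row_sp * density)
        = 10000 / (0.9 * 87553)
        = 10000 / 78797.70
        = 0.12691 m = 12.69 cm


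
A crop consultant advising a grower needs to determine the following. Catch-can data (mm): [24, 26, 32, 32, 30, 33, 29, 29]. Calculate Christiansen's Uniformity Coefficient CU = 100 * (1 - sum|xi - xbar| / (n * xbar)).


xbar = 235 / 8 = 29.375
sum|xi - xbar| = 19
CU = 100 * (1 - 19 / (8 * 29.375))
   = 100 * (1 - 0.0809)
   = 91.91%


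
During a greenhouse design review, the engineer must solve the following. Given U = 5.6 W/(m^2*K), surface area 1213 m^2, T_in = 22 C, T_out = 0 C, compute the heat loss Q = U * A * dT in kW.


dT = 22 - (0) = 22 K
Q = U * A * dT
  = 5.6 * 1213 * 22
  = 149441.60 W = 149.44 kW


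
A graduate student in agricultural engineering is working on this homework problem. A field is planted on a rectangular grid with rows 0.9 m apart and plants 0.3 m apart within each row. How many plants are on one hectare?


D = 10000 / (row_sp * plant_sp)
  = 10000 / (0.9 * 0.3)
  = 10000 / 0.2700
  = 37037.04 plants/ha


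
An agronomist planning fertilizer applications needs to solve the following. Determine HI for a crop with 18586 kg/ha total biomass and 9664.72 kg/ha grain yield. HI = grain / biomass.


HI = grain_yield / biomass
   = 9664.72 / 18586
   = 0.52


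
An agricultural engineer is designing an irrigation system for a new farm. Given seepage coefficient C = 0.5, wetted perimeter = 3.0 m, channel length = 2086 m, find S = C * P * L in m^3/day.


S = C * P * L
  = 0.5 * 3.0 * 2086
  = 3129 m^3/day


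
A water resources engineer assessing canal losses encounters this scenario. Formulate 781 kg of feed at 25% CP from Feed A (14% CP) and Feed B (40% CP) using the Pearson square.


parts_A = CP_b - target = 40 - 25 = 15
parts_B = target - CP_a = 25 - 14 = 11
total_parts = 15 + 11 = 26
Feed A = 781 * 15 / 26 = 450.58 kg
Feed B = 781 * 11 / 26 = 330.42 kg

450.58 kg


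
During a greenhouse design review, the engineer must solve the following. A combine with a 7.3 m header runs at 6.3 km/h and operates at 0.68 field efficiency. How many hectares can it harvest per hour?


C = w * v * eta_f / 10
  = 7.3 * 6.3 * 0.68 / 10
  = 31.27 / 10
  = 3.13 ha/h
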